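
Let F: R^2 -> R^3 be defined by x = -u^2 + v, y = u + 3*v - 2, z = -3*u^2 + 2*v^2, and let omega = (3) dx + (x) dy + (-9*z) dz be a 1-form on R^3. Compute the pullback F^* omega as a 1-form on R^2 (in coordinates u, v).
F^* omega = (-162*u^3 - u^2 + 108*u*v^2 - 6*u + v) du + (108*u^2*v - 3*u^2 - 72*v^3 + 3*v + 3) dv

Using F^*(f dg) = (f ∘ F) d(g ∘ F), substitute each coordinate x_i by F_i(u, v) in f_i, and replace dx_i by d F_i = (∂F_i/∂u) du + (∂F_i/∂v) dv.
  For the x component: f_1(F) = 3; d F_1 = (-2*u) du + (1) dv
  For the y component: f_2(F) = -u^2 + v; d F_2 = (1) du + (3) dv
  For the z component: f_3(F) = 27*u^2 - 18*v^2; d F_3 = (-6*u) du + (4*v) dv
Combining and collecting du, dv coefficients:
  coeff of du: -162*u^3 - u^2 + 108*u*v^2 - 6*u + v
  coeff of dv: 108*u^2*v - 3*u^2 - 72*v^3 + 3*v + 3
F^* omega = (-162*u^3 - u^2 + 108*u*v^2 - 6*u + v) du + (108*u^2*v - 3*u^2 - 72*v^3 + 3*v + 3) dv.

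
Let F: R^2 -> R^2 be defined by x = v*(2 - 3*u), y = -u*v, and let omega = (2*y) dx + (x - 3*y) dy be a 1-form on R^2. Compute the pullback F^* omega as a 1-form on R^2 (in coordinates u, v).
F^* omega = (v^2*(6*u - 2)) du + (6*u*v*(u - 1)) dv

Using F^*(f dg) = (f ∘ F) d(g ∘ F), substitute each coordinate x_i by F_i(u, v) in f_i, and replace dx_i by d F_i = (∂F_i/∂u) du + (∂F_i/∂v) dv.
  For the x component: f_1(F) = -2*u*v; d F_1 = (-3*v) du + (2 - 3*u) dv
  For the y component: f_2(F) = 2*v; d F_2 = (-v) du + (-u) dv
Combining and collecting du, dv coefficients:
  coeff of du: v^2*(6*u - 2)
  coeff of dv: 6*u*v*(u - 1)
F^* omega = (v^2*(6*u - 2)) du + (6*u*v*(u - 1)) dv.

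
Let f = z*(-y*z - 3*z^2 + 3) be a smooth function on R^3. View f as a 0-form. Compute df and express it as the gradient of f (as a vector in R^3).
df = (0) dx + (-z^2) dy + (-2*y*z - 9*z^2 + 3) dz; grad f = (0, -z^2, -2*y*z - 9*z^2 + 3)

For a 0-form f, d f = (∂f/∂x) dx + (∂f/∂y) dy + (∂f/∂z) dz. The components of the vector representation are exactly the entries of grad f in Cartesian coordinates:
  ∂f/∂x = 0
  ∂f/∂y = -z^2
  ∂f/∂z = -2*y*z - 9*z^2 + 3.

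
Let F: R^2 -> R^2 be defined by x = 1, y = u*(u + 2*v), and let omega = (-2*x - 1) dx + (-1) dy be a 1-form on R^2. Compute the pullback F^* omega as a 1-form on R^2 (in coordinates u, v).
F^* omega = (-2*u - 2*v) du + (-2*u) dv

Using F^*(f dg) = (f ∘ F) d(g ∘ F), substitute each coordinate x_i by F_i(u, v) in f_i, and replace dx_i by d F_i = (∂F_i/∂u) du + (∂F_i/∂v) dv.
  For the x component: f_1(F) = -3; d F_1 = (0) du + (0) dv
  For the y component: f_2(F) = -1; d F_2 = (2*u + 2*v) du + (2*u) dv
Combining and collecting du, dv coefficients:
  coeff of du: -2*u - 2*v
  coeff of dv: -2*u
F^* omega = (-2*u - 2*v) du + (-2*u) dv.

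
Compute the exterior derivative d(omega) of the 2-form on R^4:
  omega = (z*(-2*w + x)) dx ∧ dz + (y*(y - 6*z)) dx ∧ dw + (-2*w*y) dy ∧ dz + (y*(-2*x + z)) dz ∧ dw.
d(omega) = (4*y - 2*z) dx ∧ dz ∧ dw + (-2*y + 6*z) dx ∧ dy ∧ dw + (-2*x - 2*y + z) dy ∧ dz ∧ dw

For a 2-form omega = sum_{i<j} g_{ij} dx_i ∧ dx_j, the exterior derivative is
  d(omega) = sum_{i<j} d(g_{ij}) ∧ dx_i ∧ dx_j = sum_{i<j, k} (∂g_{ij}/∂x_k) dx_k ∧ dx_i ∧ dx_j.
Expand each term, using dx_k ∧ dx_i ∧ dx_j = sgn(permutation) dx_{(a)} ∧ dx_{(b)} ∧ dx_{(c)} with (a < b < c) sorted:
  d(z*(-2*w + x)) includes (∂/∂w)(z*(-2*w + x)) dw = (-2*z) dw, which multiplied by dx ∧ dz gives (-2*z) dx ∧ dz ∧ dw
  d(y*(y - 6*z)) includes (∂/∂y)(y*(y - 6*z)) dy = (2*y - 6*z) dy, which multiplied by dx ∧ dw gives (-2*y + 6*z) dx ∧ dy ∧ dw
  d(y*(y - 6*z)) includes (∂/∂z)(y*(y - 6*z)) dz = (-6*y) dz, which multiplied by dx ∧ dw gives (6*y) dx ∧ dz ∧ dw
  d(-2*w*y) includes (∂/∂w)(-2*w*y) dw = (-2*y) dw, which multiplied by dy ∧ dz gives (-2*y) dy ∧ dz ∧ dw
  d(y*(-2*x + z)) includes (∂/∂x)(y*(-2*x + z)) dx = (-2*y) dx, which multiplied by dz ∧ dw gives (-2*y) dx ∧ dz ∧ dw
  d(y*(-2*x + z)) includes (∂/∂y)(y*(-2*x + z)) dy = (-2*x + z) dy, which multiplied by dz ∧ dw gives (-2*x + z) dy ∧ dz ∧ dw
Collecting like 3-forms: d(omega) = (4*y - 2*z) dx ∧ dz ∧ dw + (-2*y + 6*z) dx ∧ dy ∧ dw + (-2*x - 2*y + z) dy ∧ dz ∧ dw.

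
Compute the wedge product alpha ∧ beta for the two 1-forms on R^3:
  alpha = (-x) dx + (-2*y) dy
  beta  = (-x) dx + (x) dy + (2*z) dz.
alpha ∧ beta = (-x*(x + 2*y)) dx ∧ dy + (-2*x*z) dx ∧ dz + (-4*y*z) dy ∧ dz

Distribute the wedge, using dx_i ∧ dx_j = -dx_j ∧ dx_i and dx_i ∧ dx_i = 0. For each pair (i, j) with i < j, the coefficient of dx_i ∧ dx_j in alpha ∧ beta is (alpha_i * beta_j - alpha_j * beta_i). Collecting: alpha ∧ beta = (-x*(x + 2*y)) dx ∧ dy + (-2*x*z) dx ∧ dz + (-4*y*z) dy ∧ dz.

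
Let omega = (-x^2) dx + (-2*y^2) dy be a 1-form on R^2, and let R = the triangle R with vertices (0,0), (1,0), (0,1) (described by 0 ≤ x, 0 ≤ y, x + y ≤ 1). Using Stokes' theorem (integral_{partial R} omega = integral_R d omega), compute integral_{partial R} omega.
integral_(partial R) omega = 0

Stokes: integral_partial_R omega = integral_R d omega with d omega = (∂Q/∂x - ∂P/∂y) dx ∧ dy.
  ∂Q/∂x = 0
  ∂P/∂y = 0
  integrand = ∂Q/∂x - ∂P/∂y = 0.
Integrating over R: integral_0^1 integral_0^{1-x} (0) dy dx = 0.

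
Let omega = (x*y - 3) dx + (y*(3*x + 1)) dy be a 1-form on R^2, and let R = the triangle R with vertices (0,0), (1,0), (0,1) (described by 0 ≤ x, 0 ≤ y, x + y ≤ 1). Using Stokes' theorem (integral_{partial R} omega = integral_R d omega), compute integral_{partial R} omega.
integral_(partial R) omega = 1/3

Stokes: integral_partial_R omega = integral_R d omega with d omega = (∂Q/∂x - ∂P/∂y) dx ∧ dy.
  ∂Q/∂x = 3*y
  ∂P/∂y = x
  integrand = ∂Q/∂x - ∂P/∂y = -x + 3*y.
Integrating over R: integral_0^1 integral_0^{1-x} (-x + 3*y) dy dx = 1/3.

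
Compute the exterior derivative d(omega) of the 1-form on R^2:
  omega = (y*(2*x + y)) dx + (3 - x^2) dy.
d(omega) = (-4*x - 2*y) dx ∧ dy

For a 1-form omega = sum_i f_i dx_i, the exterior derivative is
  d(omega) = sum_{i < j} (∂f_j/∂x_i - ∂f_i/∂x_j) dx_i ∧ dx_j.
  coefficient of dx ∧ dy: ∂f_2/∂x - ∂f_1/∂y = ∂(3 - x^2)/∂x - ∂(y*(2*x + y))/∂y = -4*x - 2*y
Assembling: d(omega) = (-4*x - 2*y) dx ∧ dy.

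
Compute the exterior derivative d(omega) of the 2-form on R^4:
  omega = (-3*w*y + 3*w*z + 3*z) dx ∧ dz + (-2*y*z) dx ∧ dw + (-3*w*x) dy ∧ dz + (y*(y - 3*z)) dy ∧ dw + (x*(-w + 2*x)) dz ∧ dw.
d(omega) = (-w + 4*x - y + 3*z) dx ∧ dz ∧ dw + (2*z) dx ∧ dy ∧ dw + (-3*x + 3*y) dy ∧ dz ∧ dw

For a 2-form omega = sum_{i<j} g_{ij} dx_i ∧ dx_j, the exterior derivative is
  d(omega) = sum_{i<j} d(g_{ij}) ∧ dx_i ∧ dx_j = sum_{i<j, k} (∂g_{ij}/∂x_k) dx_k ∧ dx_i ∧ dx_j.
Expand each term, using dx_k ∧ dx_i ∧ dx_j = sgn(permutation) dx_{(a)} ∧ dx_{(b)} ∧ dx_{(c)} with (a < b < c) sorted:
  d(-3*w*y + 3*w*z + 3*z) includes (∂/∂y)(-3*w*y + 3*w*z + 3*z) dy = (-3*w) dy, which multiplied by dx ∧ dz gives (3*w) dx ∧ dy ∧ dz
  d(-3*w*y + 3*w*z + 3*z) includes (∂/∂w)(-3*w*y + 3*w*z + 3*z) dw = (-3*y + 3*z) dw, which multiplied by dx ∧ dz gives (-3*y + 3*z) dx ∧ dz ∧ dw
  d(-2*y*z) includes (∂/∂y)(-2*y*z) dy = (-2*z) dy, which multiplied by dx ∧ dw gives (2*z) dx ∧ dy ∧ dw
  d(-2*y*z) includes (∂/∂z)(-2*y*z) dz = (-2*y) dz, which multiplied by dx ∧ dw gives (2*y) dx ∧ dz ∧ dw
  d(-3*w*x) includes (∂/∂x)(-3*w*x) dx = (-3*w) dx, which multiplied by dy ∧ dz gives (-3*w) dx ∧ dy ∧ dz
  d(-3*w*x) includes (∂/∂w)(-3*w*x) dw = (-3*x) dw, which multiplied by dy ∧ dz gives (-3*x) dy ∧ dz ∧ dw
  d(y*(y - 3*z)) includes (∂/∂z)(y*(y - 3*z)) dz = (-3*y) dz, which multiplied by dy ∧ dw gives (3*y) dy ∧ dz ∧ dw
  d(x*(-w + 2*x)) includes (∂/∂x)(x*(-w + 2*x)) dx = (-w + 4*x) dx, which multiplied by dz ∧ dw gives (-w + 4*x) dx ∧ dz ∧ dw
Collecting like 3-forms: d(omega) = (-w + 4*x - y + 3*z) dx ∧ dz ∧ dw + (2*z) dx ∧ dy ∧ dw + (-3*x + 3*y) dy ∧ dz ∧ dw.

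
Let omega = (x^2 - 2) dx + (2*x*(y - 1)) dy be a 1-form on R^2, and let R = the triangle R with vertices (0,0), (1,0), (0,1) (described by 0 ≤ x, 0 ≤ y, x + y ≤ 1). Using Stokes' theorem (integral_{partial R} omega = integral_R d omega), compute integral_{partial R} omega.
integral_(partial R) omega = -2/3

Stokes: integral_partial_R omega = integral_R d omega with d omega = (∂Q/∂x - ∂P/∂y) dx ∧ dy.
  ∂Q/∂x = 2*y - 2
  ∂P/∂y = 0
  integrand = ∂Q/∂x - ∂P/∂y = 2*y - 2.
Integrating over R: integral_0^1 integral_0^{1-x} (2*y - 2) dy dx = -2/3.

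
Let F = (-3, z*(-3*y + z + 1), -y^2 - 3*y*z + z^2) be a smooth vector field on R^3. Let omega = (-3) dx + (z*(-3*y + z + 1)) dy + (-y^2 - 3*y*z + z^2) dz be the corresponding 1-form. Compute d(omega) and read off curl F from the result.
d(omega) = (y - 5*z - 1) dy ∧ dz + (0) dz ∧ dx + (0) dx ∧ dy; curl F = (y - 5*z - 1, 0, 0)

d omega = sum_{i<j} (∂f_j/∂x_i - ∂f_i/∂x_j) dx_i ∧ dx_j. Under the identification (dy ∧ dz, dz ∧ dx, dx ∧ dy) ↔ (e_x, e_y, e_z), the coefficients are exactly the components of curl F. Compute:
  ∂R/∂y - ∂Q/∂z = (-2*y - 3*z) - (-3*y + 2*z + 1) = y - 5*z - 1
  ∂P/∂z - ∂R/∂x = (0) - (0) = 0
  ∂Q/∂x - ∂P/∂y = (0) - (0) = 0.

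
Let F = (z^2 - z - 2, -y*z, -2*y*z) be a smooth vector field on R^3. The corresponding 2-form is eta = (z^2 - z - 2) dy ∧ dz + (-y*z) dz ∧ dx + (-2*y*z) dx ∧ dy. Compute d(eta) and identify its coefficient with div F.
d(eta) = (-2*y - z) dx ∧ dy ∧ dz; div F = -2*y - z

For a 2-form in R^3 of the form above, applying d gives a 3-form with coefficient ∂P/∂x + ∂Q/∂y + ∂R/∂z:
  ∂P/∂x = 0
  ∂Q/∂y = -z
  ∂R/∂z = -2*y
Sum = -2*y - z, which is exactly div F.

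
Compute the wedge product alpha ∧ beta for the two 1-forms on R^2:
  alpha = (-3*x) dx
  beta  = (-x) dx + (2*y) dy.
alpha ∧ beta = (-6*x*y) dx ∧ dy

Distribute the wedge, using dx_i ∧ dx_j = -dx_j ∧ dx_i and dx_i ∧ dx_i = 0. For each pair (i, j) with i < j, the coefficient of dx_i ∧ dx_j in alpha ∧ beta is (alpha_i * beta_j - alpha_j * beta_i). Collecting: alpha ∧ beta = (-6*x*y) dx ∧ dy.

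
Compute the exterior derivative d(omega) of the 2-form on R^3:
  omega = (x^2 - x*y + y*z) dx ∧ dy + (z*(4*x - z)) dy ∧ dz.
d(omega) = (y + 4*z) dx ∧ dy ∧ dz

For a 2-form omega = sum_{i<j} g_{ij} dx_i ∧ dx_j, the exterior derivative is
  d(omega) = sum_{i<j} d(g_{ij}) ∧ dx_i ∧ dx_j = sum_{i<j, k} (∂g_{ij}/∂x_k) dx_k ∧ dx_i ∧ dx_j.
Expand each term, using dx_k ∧ dx_i ∧ dx_j = sgn(permutation) dx_{(a)} ∧ dx_{(b)} ∧ dx_{(c)} with (a < b < c) sorted:
  d(x^2 - x*y + y*z) includes (∂/∂z)(x^2 - x*y + y*z) dz = (y) dz, which multiplied by dx ∧ dy gives (y) dx ∧ dy ∧ dz
  d(z*(4*x - z)) includes (∂/∂x)(z*(4*x - z)) dx = (4*z) dx, which multiplied by dy ∧ dz gives (4*z) dx ∧ dy ∧ dz
Collecting like 3-forms: d(omega) = (y + 4*z) dx ∧ dy ∧ dz.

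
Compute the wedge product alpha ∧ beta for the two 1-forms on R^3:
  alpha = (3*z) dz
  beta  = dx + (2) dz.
alpha ∧ beta = (-3*z) dx ∧ dz

Distribute the wedge, using dx_i ∧ dx_j = -dx_j ∧ dx_i and dx_i ∧ dx_i = 0. For each pair (i, j) with i < j, the coefficient of dx_i ∧ dx_j in alpha ∧ beta is (alpha_i * beta_j - alpha_j * beta_i). Collecting: alpha ∧ beta = (-3*z) dx ∧ dz.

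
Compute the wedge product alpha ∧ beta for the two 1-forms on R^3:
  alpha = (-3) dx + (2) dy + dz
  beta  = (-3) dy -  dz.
alpha ∧ beta = (9) dx ∧ dy + (3) dx ∧ dz + (1) dy ∧ dz

Distribute the wedge, using dx_i ∧ dx_j = -dx_j ∧ dx_i and dx_i ∧ dx_i = 0. For each pair (i, j) with i < j, the coefficient of dx_i ∧ dx_j in alpha ∧ beta is (alpha_i * beta_j - alpha_j * beta_i). Collecting: alpha ∧ beta = (9) dx ∧ dy + (3) dx ∧ dz + (1) dy ∧ dz.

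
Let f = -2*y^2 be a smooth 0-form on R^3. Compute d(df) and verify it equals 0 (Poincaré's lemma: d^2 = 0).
d(df) = 0

Step 1: df = sum_i (∂f/∂x_i) dx_i = (0) dx + (-4*y) dy + (0) dz.
Step 2: Apply d again. Using the 1-form formula, the coefficient of dx ∧ dy in d(df) is ∂^2 f/∂x ∂y - ∂^2 f/∂y ∂x = (0) - (0) = 0 (equality of mixed partials for smooth f).
Similarly for dx ∧ dz and dy ∧ dz — all coefficients vanish. So d(df) = 0.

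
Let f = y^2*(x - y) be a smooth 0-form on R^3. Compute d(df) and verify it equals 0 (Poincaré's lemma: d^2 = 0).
d(df) = 0

Step 1: df = sum_i (∂f/∂x_i) dx_i = (y^2) dx + (y*(2*x - 3*y)) dy + (0) dz.
Step 2: Apply d again. Using the 1-form formula, the coefficient of dx ∧ dy in d(df) is ∂^2 f/∂x ∂y - ∂^2 f/∂y ∂x = (2*y) - (2*y) = 0 (equality of mixed partials for smooth f).
Similarly for dx ∧ dz and dy ∧ dz — all coefficients vanish. So d(df) = 0.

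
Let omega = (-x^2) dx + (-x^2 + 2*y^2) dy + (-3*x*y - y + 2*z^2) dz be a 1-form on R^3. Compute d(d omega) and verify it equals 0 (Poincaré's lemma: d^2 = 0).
d(d omega) = 0

Step 1: d omega = sum_{i<j} (∂f_j/∂x_i - ∂f_i/∂x_j) dx_i ∧ dx_j:
  coeff of dx ∧ dy: -2*x
  coeff of dx ∧ dz: -3*y
  coeff of dy ∧ dz: -3*x - 1
Step 2: Apply d again to each 2-form coefficient. The only possible 3-form in R^3 is dx ∧ dy ∧ dz, with coefficient
  ∂(coeff of dy∧dz)/∂x - ∂(coeff of dx∧dz)/∂y + ∂(coeff of dx∧dy)/∂z
  = ∂/∂x (-3*x - 1) - ∂/∂y (-3*y) + ∂/∂z (-2*x).
Each of these terms simplifies to sums of mixed partials that cancel in pairs. The result is 0 (by equality of mixed partials for smooth functions — Schwarz / Clairaut).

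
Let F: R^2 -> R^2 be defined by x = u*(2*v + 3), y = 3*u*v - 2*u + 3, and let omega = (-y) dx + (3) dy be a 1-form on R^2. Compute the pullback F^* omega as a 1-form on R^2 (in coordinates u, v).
F^* omega = (-6*u*v^2 - 5*u*v + 6*u + 3*v - 15) du + (u*(-6*u*v + 4*u + 3)) dv

Using F^*(f dg) = (f ∘ F) d(g ∘ F), substitute each coordinate x_i by F_i(u, v) in f_i, and replace dx_i by d F_i = (∂F_i/∂u) du + (∂F_i/∂v) dv.
  For the x component: f_1(F) = -3*u*v + 2*u - 3; d F_1 = (2*v + 3) du + (2*u) dv
  For the y component: f_2(F) = 3; d F_2 = (3*v - 2) du + (3*u) dv
Combining and collecting du, dv coefficients:
  coeff of du: -6*u*v^2 - 5*u*v + 6*u + 3*v - 15
  coeff of dv: u*(-6*u*v + 4*u + 3)
F^* omega = (-6*u*v^2 - 5*u*v + 6*u + 3*v - 15) du + (u*(-6*u*v + 4*u + 3)) dv.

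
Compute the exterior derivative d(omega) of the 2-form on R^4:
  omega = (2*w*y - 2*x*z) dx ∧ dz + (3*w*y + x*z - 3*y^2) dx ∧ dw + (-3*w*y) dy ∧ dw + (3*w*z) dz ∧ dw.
d(omega) = (-2*w) dx ∧ dy ∧ dz + (-x + 2*y) dx ∧ dz ∧ dw + (-3*w + 6*y) dx ∧ dy ∧ dw

For a 2-form omega = sum_{i<j} g_{ij} dx_i ∧ dx_j, the exterior derivative is
  d(omega) = sum_{i<j} d(g_{ij}) ∧ dx_i ∧ dx_j = sum_{i<j, k} (∂g_{ij}/∂x_k) dx_k ∧ dx_i ∧ dx_j.
Expand each term, using dx_k ∧ dx_i ∧ dx_j = sgn(permutation) dx_{(a)} ∧ dx_{(b)} ∧ dx_{(c)} with (a < b < c) sorted:
  d(2*w*y - 2*x*z) includes (∂/∂y)(2*w*y - 2*x*z) dy = (2*w) dy, which multiplied by dx ∧ dz gives (-2*w) dx ∧ dy ∧ dz
  d(2*w*y - 2*x*z) includes (∂/∂w)(2*w*y - 2*x*z) dw = (2*y) dw, which multiplied by dx ∧ dz gives (2*y) dx ∧ dz ∧ dw
  d(3*w*y + x*z - 3*y^2) includes (∂/∂y)(3*w*y + x*z - 3*y^2) dy = (3*w - 6*y) dy, which multiplied by dx ∧ dw gives (-3*w + 6*y) dx ∧ dy ∧ dw
  d(3*w*y + x*z - 3*y^2) includes (∂/∂z)(3*w*y + x*z - 3*y^2) dz = (x) dz, which multiplied by dx ∧ dw gives (-x) dx ∧ dz ∧ dw
Collecting like 3-forms: d(omega) = (-2*w) dx ∧ dy ∧ dz + (-x + 2*y) dx ∧ dz ∧ dw + (-3*w + 6*y) dx ∧ dy ∧ dw.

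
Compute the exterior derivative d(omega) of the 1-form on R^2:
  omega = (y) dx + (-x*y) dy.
d(omega) = (-y - 1) dx ∧ dy

For a 1-form omega = sum_i f_i dx_i, the exterior derivative is
  d(omega) = sum_{i < j} (∂f_j/∂x_i - ∂f_i/∂x_j) dx_i ∧ dx_j.
  coefficient of dx ∧ dy: ∂f_2/∂x - ∂f_1/∂y = ∂(-x*y)/∂x - ∂(y)/∂y = -y - 1
Assembling: d(omega) = (-y - 1) dx ∧ dy.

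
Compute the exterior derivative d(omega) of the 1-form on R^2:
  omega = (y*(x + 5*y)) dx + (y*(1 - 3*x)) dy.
d(omega) = (-x - 13*y) dx ∧ dy

For a 1-form omega = sum_i f_i dx_i, the exterior derivative is
  d(omega) = sum_{i < j} (∂f_j/∂x_i - ∂f_i/∂x_j) dx_i ∧ dx_j.
  coefficient of dx ∧ dy: ∂f_2/∂x - ∂f_1/∂y = ∂(y*(1 - 3*x))/∂x - ∂(y*(x + 5*y))/∂y = -x - 13*y
Assembling: d(omega) = (-x - 13*y) dx ∧ dy.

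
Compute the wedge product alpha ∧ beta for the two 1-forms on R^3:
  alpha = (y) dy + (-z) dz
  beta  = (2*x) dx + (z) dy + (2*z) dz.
alpha ∧ beta = (-2*x*y) dx ∧ dy + (z*(2*y + z)) dy ∧ dz + (2*x*z) dx ∧ dz

Distribute the wedge, using dx_i ∧ dx_j = -dx_j ∧ dx_i and dx_i ∧ dx_i = 0. For each pair (i, j) with i < j, the coefficient of dx_i ∧ dx_j in alpha ∧ beta is (alpha_i * beta_j - alpha_j * beta_i). Collecting: alpha ∧ beta = (-2*x*y) dx ∧ dy + (z*(2*y + z)) dy ∧ dz + (2*x*z) dx ∧ dz.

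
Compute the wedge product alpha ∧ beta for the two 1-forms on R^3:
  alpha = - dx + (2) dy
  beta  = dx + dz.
alpha ∧ beta = (-1) dx ∧ dz + (-2) dx ∧ dy + (2) dy ∧ dz

Distribute the wedge, using dx_i ∧ dx_j = -dx_j ∧ dx_i and dx_i ∧ dx_i = 0. For each pair (i, j) with i < j, the coefficient of dx_i ∧ dx_j in alpha ∧ beta is (alpha_i * beta_j - alpha_j * beta_i). Collecting: alpha ∧ beta = (-1) dx ∧ dz + (-2) dx ∧ dy + (2) dy ∧ dz.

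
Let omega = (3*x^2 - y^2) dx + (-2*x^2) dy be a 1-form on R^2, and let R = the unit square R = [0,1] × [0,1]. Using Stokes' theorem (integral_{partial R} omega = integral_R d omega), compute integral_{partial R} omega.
integral_(partial R) omega = -1

Stokes: integral_partial_R omega = integral_R d omega with d omega = (∂Q/∂x - ∂P/∂y) dx ∧ dy.
  ∂Q/∂x = -4*x
  ∂P/∂y = -2*y
  integrand = ∂Q/∂x - ∂P/∂y = -4*x + 2*y.
Integrating over R: integral_0^1 integral_0^1 (-4*x + 2*y) dx dy = -1.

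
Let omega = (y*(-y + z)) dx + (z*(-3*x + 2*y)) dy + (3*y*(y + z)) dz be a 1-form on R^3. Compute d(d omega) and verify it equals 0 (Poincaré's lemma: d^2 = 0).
d(d omega) = 0

Step 1: d omega = sum_{i<j} (∂f_j/∂x_i - ∂f_i/∂x_j) dx_i ∧ dx_j:
  coeff of dx ∧ dy: 2*y - 4*z
  coeff of dx ∧ dz: -y
  coeff of dy ∧ dz: 3*x + 4*y + 3*z
Step 2: Apply d again to each 2-form coefficient. The only possible 3-form in R^3 is dx ∧ dy ∧ dz, with coefficient
  ∂(coeff of dy∧dz)/∂x - ∂(coeff of dx∧dz)/∂y + ∂(coeff of dx∧dy)/∂z
  = ∂/∂x (3*x + 4*y + 3*z) - ∂/∂y (-y) + ∂/∂z (2*y - 4*z).
Each of these terms simplifies to sums of mixed partials that cancel in pairs. The result is 0 (by equality of mixed partials for smooth functions — Schwarz / Clairaut).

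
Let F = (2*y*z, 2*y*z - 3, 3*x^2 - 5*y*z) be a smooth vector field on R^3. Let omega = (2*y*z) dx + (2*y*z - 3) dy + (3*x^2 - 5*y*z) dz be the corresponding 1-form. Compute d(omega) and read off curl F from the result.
d(omega) = (-2*y - 5*z) dy ∧ dz + (-6*x + 2*y) dz ∧ dx + (-2*z) dx ∧ dy; curl F = (-2*y - 5*z, -6*x + 2*y, -2*z)

d omega = sum_{i<j} (∂f_j/∂x_i - ∂f_i/∂x_j) dx_i ∧ dx_j. Under the identification (dy ∧ dz, dz ∧ dx, dx ∧ dy) ↔ (e_x, e_y, e_z), the coefficients are exactly the components of curl F. Compute:
  ∂R/∂y - ∂Q/∂z = (-5*z) - (2*y) = -2*y - 5*z
  ∂P/∂z - ∂R/∂x = (2*y) - (6*x) = -6*x + 2*y
  ∂Q/∂x - ∂P/∂y = (0) - (2*z) = -2*z.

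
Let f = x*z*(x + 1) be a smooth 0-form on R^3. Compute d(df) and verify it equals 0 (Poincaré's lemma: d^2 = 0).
d(df) = 0

Step 1: df = sum_i (∂f/∂x_i) dx_i = (z*(2*x + 1)) dx + (0) dy + (x*(x + 1)) dz.
Step 2: Apply d again. Using the 1-form formula, the coefficient of dx ∧ dy in d(df) is ∂^2 f/∂x ∂y - ∂^2 f/∂y ∂x = (0) - (0) = 0 (equality of mixed partials for smooth f).
Similarly for dx ∧ dz and dy ∧ dz — all coefficients vanish. So d(df) = 0.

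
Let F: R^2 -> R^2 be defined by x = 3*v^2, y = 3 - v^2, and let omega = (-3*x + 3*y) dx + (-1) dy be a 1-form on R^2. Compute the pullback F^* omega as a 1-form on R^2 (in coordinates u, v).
F^* omega = (-72*v^3 + 56*v) dv

Using F^*(f dg) = (f ∘ F) d(g ∘ F), substitute each coordinate x_i by F_i(u, v) in f_i, and replace dx_i by d F_i = (∂F_i/∂u) du + (∂F_i/∂v) dv.
  For the x component: f_1(F) = 9 - 12*v^2; d F_1 = (0) du + (6*v) dv
  For the y component: f_2(F) = -1; d F_2 = (0) du + (-2*v) dv
Combining and collecting du, dv coefficients:
  coeff of du: 0
  coeff of dv: -72*v^3 + 56*v
F^* omega = (-72*v^3 + 56*v) dv.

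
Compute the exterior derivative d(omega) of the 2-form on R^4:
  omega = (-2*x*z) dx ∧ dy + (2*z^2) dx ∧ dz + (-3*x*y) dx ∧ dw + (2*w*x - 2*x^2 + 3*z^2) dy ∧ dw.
d(omega) = (-2*x) dx ∧ dy ∧ dz + (2*w - x) dx ∧ dy ∧ dw + (-6*z) dy ∧ dz ∧ dw

For a 2-form omega = sum_{i<j} g_{ij} dx_i ∧ dx_j, the exterior derivative is
  d(omega) = sum_{i<j} d(g_{ij}) ∧ dx_i ∧ dx_j = sum_{i<j, k} (∂g_{ij}/∂x_k) dx_k ∧ dx_i ∧ dx_j.
Expand each term, using dx_k ∧ dx_i ∧ dx_j = sgn(permutation) dx_{(a)} ∧ dx_{(b)} ∧ dx_{(c)} with (a < b < c) sorted:
  d(-2*x*z) includes (∂/∂z)(-2*x*z) dz = (-2*x) dz, which multiplied by dx ∧ dy gives (-2*x) dx ∧ dy ∧ dz
  d(-3*x*y) includes (∂/∂y)(-3*x*y) dy = (-3*x) dy, which multiplied by dx ∧ dw gives (3*x) dx ∧ dy ∧ dw
  d(2*w*x - 2*x^2 + 3*z^2) includes (∂/∂x)(2*w*x - 2*x^2 + 3*z^2) dx = (2*w - 4*x) dx, which multiplied by dy ∧ dw gives (2*w - 4*x) dx ∧ dy ∧ dw
  d(2*w*x - 2*x^2 + 3*z^2) includes (∂/∂z)(2*w*x - 2*x^2 + 3*z^2) dz = (6*z) dz, which multiplied by dy ∧ dw gives (-6*z) dy ∧ dz ∧ dw
Collecting like 3-forms: d(omega) = (-2*x) dx ∧ dy ∧ dz + (2*w - x) dx ∧ dy ∧ dw + (-6*z) dy ∧ dz ∧ dw.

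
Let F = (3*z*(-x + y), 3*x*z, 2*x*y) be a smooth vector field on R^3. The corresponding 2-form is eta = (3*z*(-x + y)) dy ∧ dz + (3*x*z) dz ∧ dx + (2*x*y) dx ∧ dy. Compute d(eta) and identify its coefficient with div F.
d(eta) = (-3*z) dx ∧ dy ∧ dz; div F = -3*z

For a 2-form in R^3 of the form above, applying d gives a 3-form with coefficient ∂P/∂x + ∂Q/∂y + ∂R/∂z:
  ∂P/∂x = -3*z
  ∂Q/∂y = 0
  ∂R/∂z = 0
Sum = -3*z, which is exactly div F.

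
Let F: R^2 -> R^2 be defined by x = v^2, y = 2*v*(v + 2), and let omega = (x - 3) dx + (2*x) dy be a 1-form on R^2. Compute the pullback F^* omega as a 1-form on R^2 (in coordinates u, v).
F^* omega = (2*v*(5*v^2 + 4*v - 3)) dv

Using F^*(f dg) = (f ∘ F) d(g ∘ F), substitute each coordinate x_i by F_i(u, v) in f_i, and replace dx_i by d F_i = (∂F_i/∂u) du + (∂F_i/∂v) dv.
  For the x component: f_1(F) = v^2 - 3; d F_1 = (0) du + (2*v) dv
  For the y component: f_2(F) = 2*v^2; d F_2 = (0) du + (4*v + 4) dv
Combining and collecting du, dv coefficients:
  coeff of du: 0
  coeff of dv: 2*v*(5*v^2 + 4*v - 3)
F^* omega = (2*v*(5*v^2 + 4*v - 3)) dv.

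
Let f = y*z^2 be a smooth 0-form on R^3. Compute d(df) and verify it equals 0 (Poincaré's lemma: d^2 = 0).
d(df) = 0

Step 1: df = sum_i (∂f/∂x_i) dx_i = (0) dx + (z^2) dy + (2*y*z) dz.
Step 2: Apply d again. Using the 1-form formula, the coefficient of dx ∧ dy in d(df) is ∂^2 f/∂x ∂y - ∂^2 f/∂y ∂x = (0) - (0) = 0 (equality of mixed partials for smooth f).
Similarly for dx ∧ dz and dy ∧ dz — all coefficients vanish. So d(df) = 0.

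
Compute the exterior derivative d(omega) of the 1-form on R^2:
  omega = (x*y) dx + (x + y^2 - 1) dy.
d(omega) = (1 - x) dx ∧ dy

For a 1-form omega = sum_i f_i dx_i, the exterior derivative is
  d(omega) = sum_{i < j} (∂f_j/∂x_i - ∂f_i/∂x_j) dx_i ∧ dx_j.
  coefficient of dx ∧ dy: ∂f_2/∂x - ∂f_1/∂y = ∂(x + y^2 - 1)/∂x - ∂(x*y)/∂y = 1 - x
Assembling: d(omega) = (1 - x) dx ∧ dy.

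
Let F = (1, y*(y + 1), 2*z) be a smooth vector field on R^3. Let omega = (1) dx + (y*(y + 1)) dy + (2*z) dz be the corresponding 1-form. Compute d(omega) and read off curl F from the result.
d(omega) = (0) dy ∧ dz + (0) dz ∧ dx + (0) dx ∧ dy; curl F = (0, 0, 0)

d omega = sum_{i<j} (∂f_j/∂x_i - ∂f_i/∂x_j) dx_i ∧ dx_j. Under the identification (dy ∧ dz, dz ∧ dx, dx ∧ dy) ↔ (e_x, e_y, e_z), the coefficients are exactly the components of curl F. Compute:
  ∂R/∂y - ∂Q/∂z = (0) - (0) = 0
  ∂P/∂z - ∂R/∂x = (0) - (0) = 0
  ∂Q/∂x - ∂P/∂y = (0) - (0) = 0.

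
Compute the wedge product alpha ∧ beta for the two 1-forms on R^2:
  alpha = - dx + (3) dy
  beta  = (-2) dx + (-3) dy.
alpha ∧ beta = (9) dx ∧ dy

Distribute the wedge, using dx_i ∧ dx_j = -dx_j ∧ dx_i and dx_i ∧ dx_i = 0. For each pair (i, j) with i < j, the coefficient of dx_i ∧ dx_j in alpha ∧ beta is (alpha_i * beta_j - alpha_j * beta_i). Collecting: alpha ∧ beta = (9) dx ∧ dy.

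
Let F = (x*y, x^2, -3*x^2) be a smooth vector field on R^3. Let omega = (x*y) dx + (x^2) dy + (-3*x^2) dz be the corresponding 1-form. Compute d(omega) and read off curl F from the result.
d(omega) = (0) dy ∧ dz + (6*x) dz ∧ dx + (x) dx ∧ dy; curl F = (0, 6*x, x)

d omega = sum_{i<j} (∂f_j/∂x_i - ∂f_i/∂x_j) dx_i ∧ dx_j. Under the identification (dy ∧ dz, dz ∧ dx, dx ∧ dy) ↔ (e_x, e_y, e_z), the coefficients are exactly the components of curl F. Compute:
  ∂R/∂y - ∂Q/∂z = (0) - (0) = 0
  ∂P/∂z - ∂R/∂x = (0) - (-6*x) = 6*x
  ∂Q/∂x - ∂P/∂y = (2*x) - (x) = x.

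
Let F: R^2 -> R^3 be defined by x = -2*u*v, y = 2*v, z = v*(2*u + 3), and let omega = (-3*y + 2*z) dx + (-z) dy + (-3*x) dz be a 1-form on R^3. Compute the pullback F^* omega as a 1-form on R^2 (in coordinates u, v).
F^* omega = (4*u*v^2) du + (2*v*(2*u^2 + 7*u - 3)) dv

Using F^*(f dg) = (f ∘ F) d(g ∘ F), substitute each coordinate x_i by F_i(u, v) in f_i, and replace dx_i by d F_i = (∂F_i/∂u) du + (∂F_i/∂v) dv.
  For the x component: f_1(F) = 4*u*v; d F_1 = (-2*v) du + (-2*u) dv
  For the y component: f_2(F) = v*(-2*u - 3); d F_2 = (0) du + (2) dv
  For the z component: f_3(F) = 6*u*v; d F_3 = (2*v) du + (2*u + 3) dv
Combining and collecting du, dv coefficients:
  coeff of du: 4*u*v^2
  coeff of dv: 2*v*(2*u^2 + 7*u - 3)
F^* omega = (4*u*v^2) du + (2*v*(2*u^2 + 7*u - 3)) dv.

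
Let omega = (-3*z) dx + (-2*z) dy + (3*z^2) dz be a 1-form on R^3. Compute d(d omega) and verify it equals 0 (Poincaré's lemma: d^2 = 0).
d(d omega) = 0

Step 1: d omega = sum_{i<j} (∂f_j/∂x_i - ∂f_i/∂x_j) dx_i ∧ dx_j:
  coeff of dx ∧ dy: 0
  coeff of dx ∧ dz: 3
  coeff of dy ∧ dz: 2
Step 2: Apply d again to each 2-form coefficient. The only possible 3-form in R^3 is dx ∧ dy ∧ dz, with coefficient
  ∂(coeff of dy∧dz)/∂x - ∂(coeff of dx∧dz)/∂y + ∂(coeff of dx∧dy)/∂z
  = ∂/∂x (2) - ∂/∂y (3) + ∂/∂z (0).
Each of these terms simplifies to sums of mixed partials that cancel in pairs. The result is 0 (by equality of mixed partials for smooth functions — Schwarz / Clairaut).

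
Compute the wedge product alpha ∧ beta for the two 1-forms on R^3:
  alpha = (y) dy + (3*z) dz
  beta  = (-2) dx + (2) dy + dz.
alpha ∧ beta = (2*y) dx ∧ dy + (y - 6*z) dy ∧ dz + (6*z) dx ∧ dz

Distribute the wedge, using dx_i ∧ dx_j = -dx_j ∧ dx_i and dx_i ∧ dx_i = 0. For each pair (i, j) with i < j, the coefficient of dx_i ∧ dx_j in alpha ∧ beta is (alpha_i * beta_j - alpha_j * beta_i). Collecting: alpha ∧ beta = (2*y) dx ∧ dy + (y - 6*z) dy ∧ dz + (6*z) dx ∧ dz.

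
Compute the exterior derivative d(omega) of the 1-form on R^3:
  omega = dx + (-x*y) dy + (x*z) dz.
d(omega) = (-y) dx ∧ dy + (z) dx ∧ dz

For a 1-form omega = sum_i f_i dx_i, the exterior derivative is
  d(omega) = sum_{i < j} (∂f_j/∂x_i - ∂f_i/∂x_j) dx_i ∧ dx_j.
  coefficient of dx ∧ dy: ∂f_2/∂x - ∂f_1/∂y = ∂(-x*y)/∂x - ∂(1)/∂y = -y
  coefficient of dx ∧ dz: ∂f_3/∂x - ∂f_1/∂z = ∂(x*z)/∂x - ∂(1)/∂z = z
Assembling: d(omega) = (-y) dx ∧ dy + (z) dx ∧ dz.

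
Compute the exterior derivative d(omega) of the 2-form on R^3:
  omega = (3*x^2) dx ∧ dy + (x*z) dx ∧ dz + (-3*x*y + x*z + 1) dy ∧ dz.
d(omega) = (-3*y + z) dx ∧ dy ∧ dz

For a 2-form omega = sum_{i<j} g_{ij} dx_i ∧ dx_j, the exterior derivative is
  d(omega) = sum_{i<j} d(g_{ij}) ∧ dx_i ∧ dx_j = sum_{i<j, k} (∂g_{ij}/∂x_k) dx_k ∧ dx_i ∧ dx_j.
Expand each term, using dx_k ∧ dx_i ∧ dx_j = sgn(permutation) dx_{(a)} ∧ dx_{(b)} ∧ dx_{(c)} with (a < b < c) sorted:
  d(-3*x*y + x*z + 1) includes (∂/∂x)(-3*x*y + x*z + 1) dx = (-3*y + z) dx, which multiplied by dy ∧ dz gives (-3*y + z) dx ∧ dy ∧ dz
Collecting like 3-forms: d(omega) = (-3*y + z) dx ∧ dy ∧ dz.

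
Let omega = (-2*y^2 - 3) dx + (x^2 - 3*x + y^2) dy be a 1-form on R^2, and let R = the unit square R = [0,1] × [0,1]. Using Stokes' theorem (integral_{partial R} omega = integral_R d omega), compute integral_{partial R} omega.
integral_(partial R) omega = 0

Stokes: integral_partial_R omega = integral_R d omega with d omega = (∂Q/∂x - ∂P/∂y) dx ∧ dy.
  ∂Q/∂x = 2*x - 3
  ∂P/∂y = -4*y
  integrand = ∂Q/∂x - ∂P/∂y = 2*x + 4*y - 3.
Integrating over R: integral_0^1 integral_0^1 (2*x + 4*y - 3) dx dy = 0.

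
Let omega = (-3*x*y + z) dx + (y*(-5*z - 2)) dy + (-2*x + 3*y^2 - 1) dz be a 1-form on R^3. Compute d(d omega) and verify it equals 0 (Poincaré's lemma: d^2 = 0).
d(d omega) = 0

Step 1: d omega = sum_{i<j} (∂f_j/∂x_i - ∂f_i/∂x_j) dx_i ∧ dx_j:
  coeff of dx ∧ dy: 3*x
  coeff of dx ∧ dz: -3
  coeff of dy ∧ dz: 11*y
Step 2: Apply d again to each 2-form coefficient. The only possible 3-form in R^3 is dx ∧ dy ∧ dz, with coefficient
  ∂(coeff of dy∧dz)/∂x - ∂(coeff of dx∧dz)/∂y + ∂(coeff of dx∧dy)/∂z
  = ∂/∂x (11*y) - ∂/∂y (-3) + ∂/∂z (3*x).
Each of these terms simplifies to sums of mixed partials that cancel in pairs. The result is 0 (by equality of mixed partials for smooth functions — Schwarz / Clairaut).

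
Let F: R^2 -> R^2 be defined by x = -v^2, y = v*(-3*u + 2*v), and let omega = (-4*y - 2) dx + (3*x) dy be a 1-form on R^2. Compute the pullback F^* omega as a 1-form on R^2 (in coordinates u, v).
F^* omega = (9*v^3) du + (v*(-15*u*v + 4*v^2 + 4)) dv

Using F^*(f dg) = (f ∘ F) d(g ∘ F), substitute each coordinate x_i by F_i(u, v) in f_i, and replace dx_i by d F_i = (∂F_i/∂u) du + (∂F_i/∂v) dv.
  For the x component: f_1(F) = 12*u*v - 8*v^2 - 2; d F_1 = (0) du + (-2*v) dv
  For the y component: f_2(F) = -3*v^2; d F_2 = (-3*v) du + (-3*u + 4*v) dv
Combining and collecting du, dv coefficients:
  coeff of du: 9*v^3
  coeff of dv: v*(-15*u*v + 4*v^2 + 4)
F^* omega = (9*v^3) du + (v*(-15*u*v + 4*v^2 + 4)) dv.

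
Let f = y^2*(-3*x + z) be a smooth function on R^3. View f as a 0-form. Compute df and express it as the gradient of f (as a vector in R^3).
df = (-3*y^2) dx + (2*y*(-3*x + z)) dy + (y^2) dz; grad f = (-3*y^2, 2*y*(-3*x + z), y^2)

For a 0-form f, d f = (∂f/∂x) dx + (∂f/∂y) dy + (∂f/∂z) dz. The components of the vector representation are exactly the entries of grad f in Cartesian coordinates:
  ∂f/∂x = -3*y^2
  ∂f/∂y = 2*y*(-3*x + z)
  ∂f/∂z = y^2.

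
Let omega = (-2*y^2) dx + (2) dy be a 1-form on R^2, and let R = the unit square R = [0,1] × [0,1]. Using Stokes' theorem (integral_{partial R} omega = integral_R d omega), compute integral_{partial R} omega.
integral_(partial R) omega = 2

Stokes: integral_partial_R omega = integral_R d omega with d omega = (∂Q/∂x - ∂P/∂y) dx ∧ dy.
  ∂Q/∂x = 0
  ∂P/∂y = -4*y
  integrand = ∂Q/∂x - ∂P/∂y = 4*y.
Integrating over R: integral_0^1 integral_0^1 (4*y) dx dy = 2.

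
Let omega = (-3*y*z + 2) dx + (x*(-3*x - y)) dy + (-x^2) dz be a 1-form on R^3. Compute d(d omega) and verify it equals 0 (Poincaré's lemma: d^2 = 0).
d(d omega) = 0

Step 1: d omega = sum_{i<j} (∂f_j/∂x_i - ∂f_i/∂x_j) dx_i ∧ dx_j:
  coeff of dx ∧ dy: -6*x - y + 3*z
  coeff of dx ∧ dz: -2*x + 3*y
  coeff of dy ∧ dz: 0
Step 2: Apply d again to each 2-form coefficient. The only possible 3-form in R^3 is dx ∧ dy ∧ dz, with coefficient
  ∂(coeff of dy∧dz)/∂x - ∂(coeff of dx∧dz)/∂y + ∂(coeff of dx∧dy)/∂z
  = ∂/∂x (0) - ∂/∂y (-2*x + 3*y) + ∂/∂z (-6*x - y + 3*z).
Each of these terms simplifies to sums of mixed partials that cancel in pairs. The result is 0 (by equality of mixed partials for smooth functions — Schwarz / Clairaut).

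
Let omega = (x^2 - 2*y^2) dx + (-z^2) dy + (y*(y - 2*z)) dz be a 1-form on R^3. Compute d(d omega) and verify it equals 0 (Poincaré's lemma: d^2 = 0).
d(d omega) = 0

Step 1: d omega = sum_{i<j} (∂f_j/∂x_i - ∂f_i/∂x_j) dx_i ∧ dx_j:
  coeff of dx ∧ dy: 4*y
  coeff of dx ∧ dz: 0
  coeff of dy ∧ dz: 2*y
Step 2: Apply d again to each 2-form coefficient. The only possible 3-form in R^3 is dx ∧ dy ∧ dz, with coefficient
  ∂(coeff of dy∧dz)/∂x - ∂(coeff of dx∧dz)/∂y + ∂(coeff of dx∧dy)/∂z
  = ∂/∂x (2*y) - ∂/∂y (0) + ∂/∂z (4*y).
Each of these terms simplifies to sums of mixed partials that cancel in pairs. The result is 0 (by equality of mixed partials for smooth functions — Schwarz / Clairaut).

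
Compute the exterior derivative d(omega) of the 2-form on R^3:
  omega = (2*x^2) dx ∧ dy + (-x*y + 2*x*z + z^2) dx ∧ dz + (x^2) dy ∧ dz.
d(omega) = (3*x) dx ∧ dy ∧ dz

For a 2-form omega = sum_{i<j} g_{ij} dx_i ∧ dx_j, the exterior derivative is
  d(omega) = sum_{i<j} d(g_{ij}) ∧ dx_i ∧ dx_j = sum_{i<j, k} (∂g_{ij}/∂x_k) dx_k ∧ dx_i ∧ dx_j.
Expand each term, using dx_k ∧ dx_i ∧ dx_j = sgn(permutation) dx_{(a)} ∧ dx_{(b)} ∧ dx_{(c)} with (a < b < c) sorted:
  d(-x*y + 2*x*z + z^2) includes (∂/∂y)(-x*y + 2*x*z + z^2) dy = (-x) dy, which multiplied by dx ∧ dz gives (x) dx ∧ dy ∧ dz
  d(x^2) includes (∂/∂x)(x^2) dx = (2*x) dx, which multiplied by dy ∧ dz gives (2*x) dx ∧ dy ∧ dz
Collecting like 3-forms: d(omega) = (3*x) dx ∧ dy ∧ dz.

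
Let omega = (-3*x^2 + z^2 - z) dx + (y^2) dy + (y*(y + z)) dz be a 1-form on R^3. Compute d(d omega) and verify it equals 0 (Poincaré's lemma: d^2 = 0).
d(d omega) = 0

Step 1: d omega = sum_{i<j} (∂f_j/∂x_i - ∂f_i/∂x_j) dx_i ∧ dx_j:
  coeff of dx ∧ dy: 0
  coeff of dx ∧ dz: 1 - 2*z
  coeff of dy ∧ dz: 2*y + z
Step 2: Apply d again to each 2-form coefficient. The only possible 3-form in R^3 is dx ∧ dy ∧ dz, with coefficient
  ∂(coeff of dy∧dz)/∂x - ∂(coeff of dx∧dz)/∂y + ∂(coeff of dx∧dy)/∂z
  = ∂/∂x (2*y + z) - ∂/∂y (1 - 2*z) + ∂/∂z (0).
Each of these terms simplifies to sums of mixed partials that cancel in pairs. The result is 0 (by equality of mixed partials for smooth functions — Schwarz / Clairaut).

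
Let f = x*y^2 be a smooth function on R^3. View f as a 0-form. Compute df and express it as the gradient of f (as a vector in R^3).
df = (y^2) dx + (2*x*y) dy + (0) dz; grad f = (y^2, 2*x*y, 0)

For a 0-form f, d f = (∂f/∂x) dx + (∂f/∂y) dy + (∂f/∂z) dz. The components of the vector representation are exactly the entries of grad f in Cartesian coordinates:
  ∂f/∂x = y^2
  ∂f/∂y = 2*x*y
  ∂f/∂z = 0.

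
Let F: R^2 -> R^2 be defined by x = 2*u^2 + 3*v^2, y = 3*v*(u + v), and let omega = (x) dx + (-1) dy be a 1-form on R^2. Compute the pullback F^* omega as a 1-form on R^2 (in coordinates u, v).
F^* omega = (8*u^3 + 12*u*v^2 - 3*v) du + (12*u^2*v - 3*u + 18*v^3 - 6*v) dv

Using F^*(f dg) = (f ∘ F) d(g ∘ F), substitute each coordinate x_i by F_i(u, v) in f_i, and replace dx_i by d F_i = (∂F_i/∂u) du + (∂F_i/∂v) dv.
  For the x component: f_1(F) = 2*u^2 + 3*v^2; d F_1 = (4*u) du + (6*v) dv
  For the y component: f_2(F) = -1; d F_2 = (3*v) du + (3*u + 6*v) dv
Combining and collecting du, dv coefficients:
  coeff of du: 8*u^3 + 12*u*v^2 - 3*v
  coeff of dv: 12*u^2*v - 3*u + 18*v^3 - 6*v
F^* omega = (8*u^3 + 12*u*v^2 - 3*v) du + (12*u^2*v - 3*u + 18*v^3 - 6*v) dv.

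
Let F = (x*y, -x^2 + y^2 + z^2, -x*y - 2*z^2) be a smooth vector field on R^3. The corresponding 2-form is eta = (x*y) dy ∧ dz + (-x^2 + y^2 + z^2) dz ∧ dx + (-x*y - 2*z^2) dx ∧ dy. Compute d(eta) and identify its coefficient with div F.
d(eta) = (3*y - 4*z) dx ∧ dy ∧ dz; div F = 3*y - 4*z

For a 2-form in R^3 of the form above, applying d gives a 3-form with coefficient ∂P/∂x + ∂Q/∂y + ∂R/∂z:
  ∂P/∂x = y
  ∂Q/∂y = 2*y
  ∂R/∂z = -4*z
Sum = 3*y - 4*z, which is exactly div F.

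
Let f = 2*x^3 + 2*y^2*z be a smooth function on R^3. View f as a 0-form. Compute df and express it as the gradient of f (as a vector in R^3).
df = (6*x^2) dx + (4*y*z) dy + (2*y^2) dz; grad f = (6*x^2, 4*y*z, 2*y^2)

For a 0-form f, d f = (∂f/∂x) dx + (∂f/∂y) dy + (∂f/∂z) dz. The components of the vector representation are exactly the entries of grad f in Cartesian coordinates:
  ∂f/∂x = 6*x^2
  ∂f/∂y = 4*y*z
  ∂f/∂z = 2*y^2.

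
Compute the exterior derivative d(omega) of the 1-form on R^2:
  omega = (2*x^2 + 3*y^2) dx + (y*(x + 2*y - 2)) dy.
d(omega) = (-5*y) dx ∧ dy

For a 1-form omega = sum_i f_i dx_i, the exterior derivative is
  d(omega) = sum_{i < j} (∂f_j/∂x_i - ∂f_i/∂x_j) dx_i ∧ dx_j.
  coefficient of dx ∧ dy: ∂f_2/∂x - ∂f_1/∂y = ∂(y*(x + 2*y - 2))/∂x - ∂(2*x^2 + 3*y^2)/∂y = -5*y
Assembling: d(omega) = (-5*y) dx ∧ dy.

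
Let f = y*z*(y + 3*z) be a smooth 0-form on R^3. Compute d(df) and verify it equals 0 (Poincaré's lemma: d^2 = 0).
d(df) = 0

Step 1: df = sum_i (∂f/∂x_i) dx_i = (0) dx + (z*(2*y + 3*z)) dy + (y*(y + 6*z)) dz.
Step 2: Apply d again. Using the 1-form formula, the coefficient of dx ∧ dy in d(df) is ∂^2 f/∂x ∂y - ∂^2 f/∂y ∂x = (0) - (0) = 0 (equality of mixed partials for smooth f).
Similarly for dx ∧ dz and dy ∧ dz — all coefficients vanish. So d(df) = 0.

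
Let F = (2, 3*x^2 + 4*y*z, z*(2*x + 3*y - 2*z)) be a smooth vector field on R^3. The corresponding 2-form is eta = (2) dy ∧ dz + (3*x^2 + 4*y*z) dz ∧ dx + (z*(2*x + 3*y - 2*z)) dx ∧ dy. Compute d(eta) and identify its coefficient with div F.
d(eta) = (2*x + 3*y) dx ∧ dy ∧ dz; div F = 2*x + 3*y

For a 2-form in R^3 of the form above, applying d gives a 3-form with coefficient ∂P/∂x + ∂Q/∂y + ∂R/∂z:
  ∂P/∂x = 0
  ∂Q/∂y = 4*z
  ∂R/∂z = 2*x + 3*y - 4*z
Sum = 2*x + 3*y, which is exactly div F.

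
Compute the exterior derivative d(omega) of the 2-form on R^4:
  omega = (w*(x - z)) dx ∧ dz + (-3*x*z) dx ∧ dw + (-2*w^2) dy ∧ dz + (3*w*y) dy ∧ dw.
d(omega) = (4*x - z) dx ∧ dz ∧ dw + (-4*w) dy ∧ dz ∧ dw

For a 2-form omega = sum_{i<j} g_{ij} dx_i ∧ dx_j, the exterior derivative is
  d(omega) = sum_{i<j} d(g_{ij}) ∧ dx_i ∧ dx_j = sum_{i<j, k} (∂g_{ij}/∂x_k) dx_k ∧ dx_i ∧ dx_j.
Expand each term, using dx_k ∧ dx_i ∧ dx_j = sgn(permutation) dx_{(a)} ∧ dx_{(b)} ∧ dx_{(c)} with (a < b < c) sorted:
  d(w*(x - z)) includes (∂/∂w)(w*(x - z)) dw = (x - z) dw, which multiplied by dx ∧ dz gives (x - z) dx ∧ dz ∧ dw
  d(-3*x*z) includes (∂/∂z)(-3*x*z) dz = (-3*x) dz, which multiplied by dx ∧ dw gives (3*x) dx ∧ dz ∧ dw
  d(-2*w^2) includes (∂/∂w)(-2*w^2) dw = (-4*w) dw, which multiplied by dy ∧ dz gives (-4*w) dy ∧ dz ∧ dw
Collecting like 3-forms: d(omega) = (4*x - z) dx ∧ dz ∧ dw + (-4*w) dy ∧ dz ∧ dw.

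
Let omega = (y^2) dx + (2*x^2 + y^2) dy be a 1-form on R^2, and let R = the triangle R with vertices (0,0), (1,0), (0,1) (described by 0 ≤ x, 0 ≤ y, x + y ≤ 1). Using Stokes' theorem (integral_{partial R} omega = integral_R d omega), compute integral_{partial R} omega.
integral_(partial R) omega = 1/3

Stokes: integral_partial_R omega = integral_R d omega with d omega = (∂Q/∂x - ∂P/∂y) dx ∧ dy.
  ∂Q/∂x = 4*x
  ∂P/∂y = 2*y
  integrand = ∂Q/∂x - ∂P/∂y = 4*x - 2*y.
Integrating over R: integral_0^1 integral_0^{1-x} (4*x - 2*y) dy dx = 1/3.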